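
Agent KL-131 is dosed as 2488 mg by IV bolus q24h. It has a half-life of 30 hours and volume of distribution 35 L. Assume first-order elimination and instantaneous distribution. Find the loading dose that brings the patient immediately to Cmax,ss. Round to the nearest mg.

5845 mg

f = (1/2)^(24/30) ≈ 0.574349; accumulation ratio R = 1/(1−f) ≈ 2.34934.
Loading dose to hit Cmax,ss on first dose: D_load = D_maint·R ≈ 2488 × 2.34934 ≈ 5845.16 mg.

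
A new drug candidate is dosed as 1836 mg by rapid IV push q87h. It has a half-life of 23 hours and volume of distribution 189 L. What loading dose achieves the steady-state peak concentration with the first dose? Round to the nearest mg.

f = (1/2)^(87/23) ≈ 0.072664; accumulation ratio R = 1/(1−f) ≈ 1.07836.
Loading dose to hit Cmax,ss on first dose: D_load = D_maint·R ≈ 1836 × 1.07836 ≈ 1979.87 mg.

1980 mg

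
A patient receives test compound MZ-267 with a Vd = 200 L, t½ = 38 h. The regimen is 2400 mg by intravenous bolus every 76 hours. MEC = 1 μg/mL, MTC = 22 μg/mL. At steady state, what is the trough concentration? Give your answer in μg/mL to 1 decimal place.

4.0 μg/mL

τ = 76 h = 2 half-lives, so f = (1/2)^2 = 0.25.
At steady state, R = 1/(1 − 0.25) = 4/3.
Single-dose peak C₀ = D/Vd = 2400/200 = 12 μg/mL.
Steady-state peak Cmax,ss = C₀·R = 12 × 4/3 ≈ 16.000 μg/mL.
Steady-state trough Cmin,ss = Cmax,ss·f ≈ 16.000 × 0.25 ≈ 4.000 μg/mL.
Trough 4.0 μg/mL vs MEC 1 μg/mL: adequate.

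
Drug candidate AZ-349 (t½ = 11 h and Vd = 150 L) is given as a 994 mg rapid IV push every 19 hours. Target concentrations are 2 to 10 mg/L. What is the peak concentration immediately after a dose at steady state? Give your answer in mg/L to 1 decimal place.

k = ln2/t½ = ln2/11 ≈ 0.063013 h⁻¹; fraction remaining f = e^(−kτ) = e^(−0.063013×19) ≈ 0.3020.
Accumulation ratio R = 1/(1 − f) ≈ 1/0.6980 ≈ 1.4327.
Each bolus raises the concentration by D/Vd = 994/150 ≈ 6.627 mg/L.
Steady-state peak Cmax,ss = C₀·R ≈ 6.627 × 1.4327 ≈ 9.495 mg/L.
Peak 9.5 mg/L vs MTC 10 mg/L: below toxic threshold.

9.5 mg/L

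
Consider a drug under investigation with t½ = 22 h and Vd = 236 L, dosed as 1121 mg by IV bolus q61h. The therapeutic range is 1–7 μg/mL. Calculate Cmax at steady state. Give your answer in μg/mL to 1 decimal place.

τ/t½ = 61/22 ≈ 2.7727, so fraction remaining f = (1/2)^(61/22) ≈ 0.1463.
At steady state, accumulation factor R = 1/(1 − e^(−kτ)) ≈ 1.1714.
Each bolus raises the concentration by D/Vd = 1121/236 ≈ 4.750 μg/mL.
Steady-state peak Cmax,ss = C₀·R ≈ 4.750 × 1.1714 ≈ 5.564 μg/mL.
Peak 5.6 μg/mL vs MTC 7 μg/mL: below toxic threshold.

5.6 μg/mL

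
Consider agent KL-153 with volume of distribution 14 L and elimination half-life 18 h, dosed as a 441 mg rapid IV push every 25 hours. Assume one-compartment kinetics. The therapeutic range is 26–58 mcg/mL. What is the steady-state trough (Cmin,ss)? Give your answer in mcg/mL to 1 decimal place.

Over one 25-h interval, 25/18 ≈ 1.3889 half-lives elapse, leaving f ≈ 0.3819 of each dose.
Each bolus raises the concentration by D/Vd = 441/14 ≈ 31.500 mcg/mL.
Steady-state trough Cmin,ss = C₀·f/(1−f) ≈ 31.500 × 0.3819/0.6181 ≈ 19.463 mcg/mL.
Trough 19.5 mcg/mL vs MEC 26 mcg/mL: subtherapeutic.

19.5 mcg/mL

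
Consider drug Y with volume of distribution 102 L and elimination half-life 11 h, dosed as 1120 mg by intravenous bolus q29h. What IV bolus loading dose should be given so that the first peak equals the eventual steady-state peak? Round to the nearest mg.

f = (1/2)^(29/11) ≈ 0.160833; accumulation ratio R = 1/(1−f) ≈ 1.19166.
Loading dose to hit Cmax,ss on first dose: D_load = D_maint·R ≈ 1120 × 1.19166 ≈ 1334.66 mg.

1335 mg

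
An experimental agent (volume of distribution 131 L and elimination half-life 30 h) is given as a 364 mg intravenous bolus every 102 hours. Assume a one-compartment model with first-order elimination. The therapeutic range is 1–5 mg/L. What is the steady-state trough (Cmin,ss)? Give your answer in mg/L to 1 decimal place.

0.3 mg/L

Over one 102-h interval, 102/30 ≈ 3.4 half-lives elapse, leaving f ≈ 0.0947 of each dose.
Each bolus raises the concentration by D/Vd = 364/131 ≈ 2.779 mg/L.
Steady-state trough Cmin,ss = C₀·f/(1−f) ≈ 2.779 × 0.0947/0.9053 ≈ 0.291 mg/L.
Trough 0.3 mg/L vs MEC 1 mg/L: subtherapeutic.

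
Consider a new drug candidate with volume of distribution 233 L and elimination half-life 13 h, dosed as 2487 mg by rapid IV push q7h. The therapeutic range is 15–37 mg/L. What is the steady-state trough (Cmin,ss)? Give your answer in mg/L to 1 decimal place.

23.6 mg/L

τ/t½ = 7/13 ≈ 0.53846, so fraction remaining f = (1/2)^(7/13) ≈ 0.6885.
Single-dose peak C₀ = D/Vd = 2487/233 ≈ 10.674 mg/L.
Steady-state trough Cmin,ss = C₀·f/(1−f) ≈ 10.674 × 0.6885/0.3115 ≈ 23.592 mg/L.
Trough 23.6 mg/L vs MEC 15 mg/L: adequate.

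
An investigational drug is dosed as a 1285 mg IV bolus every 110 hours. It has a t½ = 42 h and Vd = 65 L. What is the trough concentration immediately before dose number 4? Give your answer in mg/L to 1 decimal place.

3.8 mg/L

f = (1/2)^(τ/t½) = (1/2)^(110/42) ≈ 0.1628.
C₀ = D/Vd = 1285/65 ≈ 19.769 mg/L.
Before the 4th dose, 3 doses have been given. Superposition: Cmin = C₀·(f + f² + … + f^3).
≈ 19.769 × (0.1628 + 0.0265 + 0.0043) ≈ 19.769 × 0.1936 ≈ 3.827 mg/L.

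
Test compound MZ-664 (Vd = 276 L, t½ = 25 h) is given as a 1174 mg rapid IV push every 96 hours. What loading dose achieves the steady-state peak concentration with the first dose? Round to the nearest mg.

f = (1/2)^(96/25) ≈ 0.069830; accumulation ratio R = 1/(1−f) ≈ 1.07507.
Loading dose to hit Cmax,ss on first dose: D_load = D_maint·R ≈ 1174 × 1.07507 ≈ 1262.13 mg.

1262 mg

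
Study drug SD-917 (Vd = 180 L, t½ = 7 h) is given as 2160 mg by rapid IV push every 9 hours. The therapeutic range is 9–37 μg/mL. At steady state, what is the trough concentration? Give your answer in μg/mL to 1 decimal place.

k = ln2/t½ = ln2/7 ≈ 0.099021 h⁻¹; fraction remaining f = e^(−kτ) = e^(−0.099021×9) ≈ 0.4102.
At steady state, accumulation factor R = 1/(1 − e^(−kτ)) ≈ 1.6955.
Each bolus raises the concentration by D/Vd = 2160/180 ≈ 12.000 μg/mL.
Steady-state peak Cmax,ss = C₀·R ≈ 12.000 × 1.6955 ≈ 20.346 μg/mL.
Steady-state trough Cmin,ss = Cmax,ss·f ≈ 20.346 × 0.4102 ≈ 8.346 μg/mL.
Trough 8.3 μg/mL vs MEC 9 μg/mL: subtherapeutic.

8.3 μg/mL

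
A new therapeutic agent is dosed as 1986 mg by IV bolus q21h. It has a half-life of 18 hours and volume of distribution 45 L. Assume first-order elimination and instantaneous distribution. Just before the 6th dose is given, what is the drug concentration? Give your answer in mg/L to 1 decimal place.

34.8 mg/L

f = (1/2)^(τ/t½) = (1/2)^(21/18) ≈ 0.4454.
C₀ = D/Vd = 1986/45 ≈ 44.133 mg/L.
Before the 6th dose, 5 doses have been given. Superposition: Cmin = C₀·(f + f² + … + f^5).
≈ 44.133 × (0.4454 + 0.1984 + 0.0884 + 0.0394 + 0.0175) ≈ 44.133 × 0.7891 ≈ 34.825 mg/L.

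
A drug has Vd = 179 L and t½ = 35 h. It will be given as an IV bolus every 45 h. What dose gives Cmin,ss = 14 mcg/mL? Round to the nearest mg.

τ/t½ = 45/35 ≈ 1.2857, so f = (1/2)^(45/35) ≈ 0.410168.
Cmin,ss = (D/Vd)·f/(1−f), so D = Cmin,ss·Vd·(1−f)/f.
D = 14 × 179 × (1−f)/f ≈ 14 × 179 × 1.43803 ≈ 3603.70 mg.

3604 mg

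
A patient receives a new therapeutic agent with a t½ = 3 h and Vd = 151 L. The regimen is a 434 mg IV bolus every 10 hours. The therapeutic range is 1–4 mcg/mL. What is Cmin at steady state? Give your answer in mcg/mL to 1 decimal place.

k = ln2/t½ = ln2/3 ≈ 0.231049 h⁻¹; fraction remaining f = e^(−kτ) = e^(−0.231049×10) ≈ 0.0992.
Each bolus raises the concentration by D/Vd = 434/151 ≈ 2.874 mcg/mL.
Steady-state trough Cmin,ss = C₀·f/(1−f) ≈ 2.874 × 0.0992/0.9008 ≈ 0.316 mcg/mL.
Trough 0.3 mcg/mL vs MEC 1 mcg/mL: subtherapeutic.

0.3 mcg/mL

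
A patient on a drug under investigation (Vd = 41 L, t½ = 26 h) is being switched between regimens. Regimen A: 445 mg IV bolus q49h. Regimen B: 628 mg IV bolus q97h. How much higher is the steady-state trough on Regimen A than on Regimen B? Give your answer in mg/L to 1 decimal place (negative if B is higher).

2.8 mg/L

Regimen A: f = (1/2)^(49/26) ≈ 0.2708; Cmin,ss = (445/41)·f/(1−f) ≈ 4.031 mg/L.
Regimen B: f = (1/2)^(97/26) ≈ 0.0753; Cmin,ss = (628/41)·f/(1−f) ≈ 1.247 mg/L.
Difference ≈ 4.031 − 1.247 ≈ 2.784 mg/L.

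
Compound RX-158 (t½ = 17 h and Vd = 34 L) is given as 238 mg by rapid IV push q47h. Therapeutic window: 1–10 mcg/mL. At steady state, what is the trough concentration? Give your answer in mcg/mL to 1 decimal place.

k = ln2/t½ = ln2/17 ≈ 0.040773 h⁻¹; fraction remaining f = e^(−kτ) = e^(−0.040773×47) ≈ 0.1471.
Accumulation ratio R = 1/(1 − f) ≈ 1/0.8529 ≈ 1.1725.
Single-dose peak C₀ = D/Vd = 238/34 ≈ 7.000 mcg/mL.
Steady-state peak Cmax,ss = C₀·R ≈ 7.000 × 1.1725 ≈ 8.208 mcg/mL.
One interval later, Cmin,ss = Cmax,ss·e^(−kτ) ≈ 8.208 × 0.1471 ≈ 1.207 mcg/mL.
Trough 1.2 mcg/mL vs MEC 1 mcg/mL: adequate.

1.2 mcg/mL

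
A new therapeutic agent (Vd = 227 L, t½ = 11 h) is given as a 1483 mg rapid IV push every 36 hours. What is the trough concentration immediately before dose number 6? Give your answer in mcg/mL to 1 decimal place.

f = (1/2)^(τ/t½) = (1/2)^(36/11) ≈ 0.1035.
C₀ = D/Vd = 1483/227 ≈ 6.533 mcg/mL.
Before the 6th dose, 5 doses have been given. Superposition: Cmin = C₀·(f + f² + … + f^5).
≈ 6.533 × (0.1035 + 0.0107 + 0.0011 + 0.0001 + 0.0000) ≈ 6.533 × 0.1154 ≈ 0.754 mcg/mL.

0.8 mcg/mL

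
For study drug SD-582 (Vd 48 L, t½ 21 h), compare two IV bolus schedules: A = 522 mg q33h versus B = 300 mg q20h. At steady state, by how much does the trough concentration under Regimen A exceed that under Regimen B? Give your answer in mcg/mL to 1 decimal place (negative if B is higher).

-1.2 mcg/mL

Regimen A: f = (1/2)^(33/21) ≈ 0.3365; Cmin,ss = (522/48)·f/(1−f) ≈ 5.515 mcg/mL.
Regimen B: f = (1/2)^(20/21) ≈ 0.5168; Cmin,ss = (300/48)·f/(1−f) ≈ 6.685 mcg/mL.
Difference ≈ 5.515 − 6.685 ≈ -1.170 mcg/mL.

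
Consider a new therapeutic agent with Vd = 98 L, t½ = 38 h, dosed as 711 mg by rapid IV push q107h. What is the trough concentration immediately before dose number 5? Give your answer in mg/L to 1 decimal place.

1.2 mg/L

f = (1/2)^(τ/t½) = (1/2)^(107/38) ≈ 0.1420.
C₀ = D/Vd = 711/98 ≈ 7.255 mg/L.
Before the 5th dose, 4 doses have been given. Superposition: Cmin = C₀·(f + f² + … + f^4).
≈ 7.255 × (0.1420 + 0.0202 + 0.0029 + 0.0004) ≈ 7.255 × 0.1655 ≈ 1.201 mg/L.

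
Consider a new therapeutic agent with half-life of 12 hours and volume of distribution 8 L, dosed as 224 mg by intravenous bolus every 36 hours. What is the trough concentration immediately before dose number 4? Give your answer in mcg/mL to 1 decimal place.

4.0 mcg/mL

f = (1/2)^(τ/t½) = (1/2)^(36/12) ≈ 0.1250.
C₀ = D/Vd = 224/8 ≈ 28.000 mcg/mL.
Before the 4th dose, 3 doses have been given. Superposition: Cmin = C₀·(f + f² + … + f^3).
≈ 28.000 × (0.1250 + 0.0156 + 0.0020) ≈ 28.000 × 0.1426 ≈ 3.993 mcg/mL.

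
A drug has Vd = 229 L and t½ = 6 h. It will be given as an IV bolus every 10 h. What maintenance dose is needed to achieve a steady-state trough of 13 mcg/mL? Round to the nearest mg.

6474 mg

τ/t½ = 10/6 ≈ 1.6667, so f = (1/2)^(10/6) ≈ 0.314980.
Cmin,ss = (D/Vd)·f/(1−f), so D = Cmin,ss·Vd·(1−f)/f.
D = 13 × 229 × (1−f)/f ≈ 13 × 229 × 2.17480 ≈ 6474.38 mg.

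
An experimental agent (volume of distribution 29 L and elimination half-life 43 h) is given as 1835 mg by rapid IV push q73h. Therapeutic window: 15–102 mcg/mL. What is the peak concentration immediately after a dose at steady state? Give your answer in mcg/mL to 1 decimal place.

91.5 mcg/mL

Over one 73-h interval, 73/43 ≈ 1.6977 half-lives elapse, leaving f ≈ 0.3083 of each dose.
At steady state, accumulation factor R = 1/(1 − e^(−kτ)) ≈ 1.4457.
Single-dose peak C₀ = D/Vd = 1835/29 ≈ 63.276 mcg/mL.
Cmax,ss = C₀/(1 − f) ≈ 63.276/0.6917 ≈ 91.479 mcg/mL.
Peak 91.5 mcg/mL vs MTC 102 mcg/mL: below toxic threshold.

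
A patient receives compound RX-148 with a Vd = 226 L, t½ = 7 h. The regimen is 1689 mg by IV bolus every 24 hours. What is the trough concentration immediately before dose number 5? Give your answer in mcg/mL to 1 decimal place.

f = (1/2)^(τ/t½) = (1/2)^(24/7) ≈ 0.0929.
C₀ = D/Vd = 1689/226 ≈ 7.473 mcg/mL.
Before the 5th dose, 4 doses have been given. Superposition: Cmin = C₀·(f + f² + … + f^4).
≈ 7.473 × (0.0929 + 0.0086 + 0.0008 + 0.0001) ≈ 7.473 × 0.1024 ≈ 0.765 mcg/mL.

0.8 mcg/mL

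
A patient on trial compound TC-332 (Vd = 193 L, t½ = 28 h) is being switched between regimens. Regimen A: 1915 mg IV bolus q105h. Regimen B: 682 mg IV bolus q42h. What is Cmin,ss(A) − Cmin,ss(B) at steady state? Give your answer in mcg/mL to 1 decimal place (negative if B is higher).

-1.1 mcg/mL

Regimen A: f = (1/2)^(105/28) ≈ 0.0743; Cmin,ss = (1915/193)·f/(1−f) ≈ 0.796 mcg/mL.
Regimen B: f = (1/2)^(42/28) ≈ 0.3536; Cmin,ss = (682/193)·f/(1−f) ≈ 1.933 mcg/mL.
Difference ≈ 0.796 − 1.933 ≈ -1.137 mcg/mL.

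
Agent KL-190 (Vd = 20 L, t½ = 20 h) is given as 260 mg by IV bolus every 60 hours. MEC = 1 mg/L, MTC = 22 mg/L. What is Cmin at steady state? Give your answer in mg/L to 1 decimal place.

1.9 mg/L

τ = 60 h = 3 half-lives, so f = (1/2)^3 = 0.125.
At steady state, R = 1/(1 − 0.125) = 8/7.
Single-dose peak C₀ = D/Vd = 260/20 = 13 mg/L.
Steady-state peak Cmax,ss = C₀·R = 13 × 8/7 ≈ 14.857 mg/L.
Steady-state trough Cmin,ss = Cmax,ss·f ≈ 14.857 × 0.125 ≈ 1.857 mg/L.
Trough 1.9 mg/L vs MEC 1 mg/L: adequate.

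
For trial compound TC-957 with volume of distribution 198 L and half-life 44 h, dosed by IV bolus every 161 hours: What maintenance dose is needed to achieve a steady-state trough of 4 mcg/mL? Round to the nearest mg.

τ/t½ = 161/44 ≈ 3.6591, so f = (1/2)^(161/44) ≈ 0.079160.
Cmin,ss = (D/Vd)·f/(1−f), so D = Cmin,ss·Vd·(1−f)/f.
D = 4 × 198 × (1−f)/f ≈ 4 × 198 × 11.63264 ≈ 9213.05 mg.

9213 mg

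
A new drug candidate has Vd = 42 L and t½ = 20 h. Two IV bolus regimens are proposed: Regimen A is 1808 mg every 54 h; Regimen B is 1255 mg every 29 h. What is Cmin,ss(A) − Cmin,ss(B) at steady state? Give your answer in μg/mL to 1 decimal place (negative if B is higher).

Regimen A: f = (1/2)^(54/20) ≈ 0.1539; Cmin,ss = (1808/42)·f/(1−f) ≈ 7.830 μg/mL.
Regimen B: f = (1/2)^(29/20) ≈ 0.3660; Cmin,ss = (1255/42)·f/(1−f) ≈ 17.250 μg/mL.
Difference ≈ 7.830 − 17.250 ≈ -9.420 μg/mL.

-9.4 μg/mL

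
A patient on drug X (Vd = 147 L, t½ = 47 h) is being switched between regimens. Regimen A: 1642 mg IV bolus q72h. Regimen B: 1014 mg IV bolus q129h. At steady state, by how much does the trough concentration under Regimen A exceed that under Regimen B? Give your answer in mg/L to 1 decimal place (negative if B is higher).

Regimen A: f = (1/2)^(72/47) ≈ 0.3458; Cmin,ss = (1642/147)·f/(1−f) ≈ 5.904 mg/L.
Regimen B: f = (1/2)^(129/47) ≈ 0.1492; Cmin,ss = (1014/147)·f/(1−f) ≈ 1.210 mg/L.
Difference ≈ 5.904 − 1.210 ≈ 4.694 mg/L.

4.7 mg/L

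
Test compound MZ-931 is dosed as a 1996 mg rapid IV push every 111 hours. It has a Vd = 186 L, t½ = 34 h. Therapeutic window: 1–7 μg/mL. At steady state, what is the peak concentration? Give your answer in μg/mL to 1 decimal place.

12.0 μg/mL

τ/t½ = 111/34 ≈ 3.2647, so fraction remaining f = (1/2)^(111/34) ≈ 0.1040.
At steady state, accumulation factor R = 1/(1 − e^(−kτ)) ≈ 1.1161.
Single-dose peak C₀ = D/Vd = 1996/186 ≈ 10.731 μg/mL.
Steady-state peak Cmax,ss = C₀·R ≈ 10.731 × 1.1161 ≈ 11.977 μg/mL.
Peak 12.0 μg/mL vs MTC 7 μg/mL: exceeds toxic threshold.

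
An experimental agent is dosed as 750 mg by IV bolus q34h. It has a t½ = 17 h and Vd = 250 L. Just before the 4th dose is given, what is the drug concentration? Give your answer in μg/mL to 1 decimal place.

1.0 μg/mL

f = (1/2)^(τ/t½) = (1/2)^(34/17) ≈ 0.2500.
C₀ = D/Vd = 750/250 ≈ 3.000 μg/mL.
Before the 4th dose, 3 doses have been given. Superposition: Cmin = C₀·(f + f² + … + f^3).
≈ 3.000 × (0.2500 + 0.0625 + 0.0156) ≈ 3.000 × 0.3281 ≈ 0.984 μg/mL.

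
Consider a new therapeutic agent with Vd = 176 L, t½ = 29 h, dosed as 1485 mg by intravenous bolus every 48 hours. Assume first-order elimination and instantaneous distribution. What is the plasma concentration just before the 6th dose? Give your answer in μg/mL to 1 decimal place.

f = (1/2)^(τ/t½) = (1/2)^(48/29) ≈ 0.3175.
C₀ = D/Vd = 1485/176 ≈ 8.438 μg/mL.
Before the 6th dose, 5 doses have been given. Superposition: Cmin = C₀·(f + f² + … + f^5).
≈ 8.438 × (0.3175 + 0.1008 + 0.0320 + 0.0102 + 0.0032) ≈ 8.438 × 0.4637 ≈ 3.913 μg/mL.

3.9 μg/mL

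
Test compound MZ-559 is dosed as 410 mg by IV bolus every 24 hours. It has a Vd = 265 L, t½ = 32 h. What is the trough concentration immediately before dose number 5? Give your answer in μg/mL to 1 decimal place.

f = (1/2)^(τ/t½) = (1/2)^(24/32) ≈ 0.5946.
C₀ = D/Vd = 410/265 ≈ 1.547 μg/mL.
Before the 5th dose, 4 doses have been given. Superposition: Cmin = C₀·(f + f² + … + f^4).
≈ 1.547 × (0.5946 + 0.3535 + 0.2102 + 0.1250) ≈ 1.547 × 1.2833 ≈ 1.985 μg/mL.

2.0 μg/mL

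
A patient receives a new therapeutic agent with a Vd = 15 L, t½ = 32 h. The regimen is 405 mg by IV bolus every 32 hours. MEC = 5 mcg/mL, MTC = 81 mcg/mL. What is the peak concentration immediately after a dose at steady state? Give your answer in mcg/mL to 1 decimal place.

54.0 mcg/mL

τ = 32 h = 1 half-life, so f = (1/2)^1 = 0.5.
Accumulation ratio R = 1/(1 − f) = 1/0.5 = 2/1.
Single-dose peak C₀ = D/Vd = 405/15 = 27 mcg/mL.
Steady-state peak Cmax,ss = C₀·R = 27 × 2/1 ≈ 54.000 mcg/mL.
Peak 54.0 mcg/mL vs MTC 81 mcg/mL: below toxic threshold.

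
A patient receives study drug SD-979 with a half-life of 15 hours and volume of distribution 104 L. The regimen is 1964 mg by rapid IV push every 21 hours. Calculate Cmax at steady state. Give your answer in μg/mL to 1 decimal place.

k = ln2/t½ = ln2/15 ≈ 0.046210 h⁻¹; fraction remaining f = e^(−kτ) = e^(−0.046210×21) ≈ 0.3789.
Accumulation ratio R = 1/(1 − f) ≈ 1/0.6211 ≈ 1.6100.
Single-dose peak C₀ = D/Vd = 1964/104 ≈ 18.885 μg/mL.
Steady-state peak Cmax,ss = C₀·R ≈ 18.885 × 1.6100 ≈ 30.405 μg/mL.

30.4 μg/mL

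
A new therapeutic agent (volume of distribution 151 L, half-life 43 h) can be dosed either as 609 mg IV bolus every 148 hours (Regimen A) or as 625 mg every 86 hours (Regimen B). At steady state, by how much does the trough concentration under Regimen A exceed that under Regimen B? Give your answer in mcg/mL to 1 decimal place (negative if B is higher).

-1.0 mcg/mL

Regimen A: f = (1/2)^(148/43) ≈ 0.0920; Cmin,ss = (609/151)·f/(1−f) ≈ 0.409 mcg/mL.
Regimen B: f = (1/2)^(86/43) ≈ 0.2500; Cmin,ss = (625/151)·f/(1−f) ≈ 1.380 mcg/mL.
Difference ≈ 0.409 − 1.380 ≈ -0.971 mcg/mL.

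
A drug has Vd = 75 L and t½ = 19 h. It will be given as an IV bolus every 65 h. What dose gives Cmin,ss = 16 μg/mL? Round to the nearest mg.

11653 mg

τ/t½ = 65/19 ≈ 3.4211, so f = (1/2)^(65/19) ≈ 0.093360.
Cmin,ss = (D/Vd)·f/(1−f), so D = Cmin,ss·Vd·(1−f)/f.
D = 16 × 75 × (1−f)/f ≈ 16 × 75 × 9.71123 ≈ 11653.48 mg.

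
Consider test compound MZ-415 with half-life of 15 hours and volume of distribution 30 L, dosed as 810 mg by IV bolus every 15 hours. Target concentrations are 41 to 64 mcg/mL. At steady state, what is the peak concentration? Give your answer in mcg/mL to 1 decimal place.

54.0 mcg/mL

τ = 15 h = 1 half-life, so f = (1/2)^1 = 0.5.
At steady state, R = 1/(1 − 0.5) = 2/1.
Single-dose peak C₀ = D/Vd = 810/30 = 27 mcg/mL.
Steady-state peak Cmax,ss = C₀·R = 27 × 2/1 ≈ 54.000 mcg/mL.
Peak 54.0 mcg/mL vs MTC 64 mcg/mL: below toxic threshold.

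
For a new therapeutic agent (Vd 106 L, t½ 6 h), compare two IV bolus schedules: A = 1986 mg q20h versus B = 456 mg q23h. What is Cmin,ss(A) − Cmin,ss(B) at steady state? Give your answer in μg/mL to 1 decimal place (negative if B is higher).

1.7 μg/mL

Regimen A: f = (1/2)^(20/6) ≈ 0.0992; Cmin,ss = (1986/106)·f/(1−f) ≈ 2.063 μg/mL.
Regimen B: f = (1/2)^(23/6) ≈ 0.0702; Cmin,ss = (456/106)·f/(1−f) ≈ 0.325 μg/mL.
Difference ≈ 2.063 − 0.325 ≈ 1.738 μg/mL.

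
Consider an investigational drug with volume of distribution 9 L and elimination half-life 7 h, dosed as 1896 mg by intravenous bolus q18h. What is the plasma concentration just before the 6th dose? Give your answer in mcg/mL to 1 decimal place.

42.6 mcg/mL

f = (1/2)^(τ/t½) = (1/2)^(18/7) ≈ 0.1682.
C₀ = D/Vd = 1896/9 ≈ 210.667 mcg/mL.
Before the 6th dose, 5 doses have been given. Superposition: Cmin = C₀·(f + f² + … + f^5).
≈ 210.667 × (0.1682 + 0.0283 + 0.0048 + 0.0008 + 0.0001) ≈ 210.667 × 0.2022 ≈ 42.597 mcg/mL.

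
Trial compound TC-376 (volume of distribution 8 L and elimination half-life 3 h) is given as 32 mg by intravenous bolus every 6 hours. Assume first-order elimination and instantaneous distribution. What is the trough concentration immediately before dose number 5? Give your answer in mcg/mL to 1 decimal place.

f = (1/2)^(τ/t½) = (1/2)^(6/3) ≈ 0.2500.
C₀ = D/Vd = 32/8 ≈ 4.000 mcg/mL.
Before the 5th dose, 4 doses have been given. Superposition: Cmin = C₀·(f + f² + … + f^4).
≈ 4.000 × (0.2500 + 0.0625 + 0.0156 + 0.0039) ≈ 4.000 × 0.3320 ≈ 1.328 mcg/mL.

1.3 mcg/mL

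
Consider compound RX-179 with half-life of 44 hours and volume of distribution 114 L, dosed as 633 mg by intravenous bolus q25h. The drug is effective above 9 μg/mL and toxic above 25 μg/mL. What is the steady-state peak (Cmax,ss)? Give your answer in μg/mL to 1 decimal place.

k = ln2/t½ = ln2/44 ≈ 0.015753 h⁻¹; fraction remaining f = e^(−kτ) = e^(−0.015753×25) ≈ 0.6745.
At steady state, accumulation factor R = 1/(1 − e^(−kτ)) ≈ 3.0722.
Each bolus raises the concentration by D/Vd = 633/114 ≈ 5.553 μg/mL.
Cmax,ss = C₀/(1 − f) ≈ 5.553/0.3255 ≈ 17.060 μg/mL.
Peak 17.1 μg/mL vs MTC 25 μg/mL: below toxic threshold.

17.1 μg/mL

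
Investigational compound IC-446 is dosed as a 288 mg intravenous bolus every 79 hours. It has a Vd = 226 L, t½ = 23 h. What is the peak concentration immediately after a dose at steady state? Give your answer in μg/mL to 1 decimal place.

k = ln2/t½ = ln2/23 ≈ 0.030137 h⁻¹; fraction remaining f = e^(−kτ) = e^(−0.030137×79) ≈ 0.0925.
Accumulation ratio R = 1/(1 − f) ≈ 1/0.9075 ≈ 1.1019.
Each bolus raises the concentration by D/Vd = 288/226 ≈ 1.274 μg/mL.
Steady-state peak Cmax,ss = C₀·R ≈ 1.274 × 1.1019 ≈ 1.404 μg/mL.

1.4 μg/mL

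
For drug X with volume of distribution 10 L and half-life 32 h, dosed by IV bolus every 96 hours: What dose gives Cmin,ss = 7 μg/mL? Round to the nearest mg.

τ/t½ = 96/32 ≈ 3, so f = (1/2)^(96/32) ≈ 0.125000.
Cmin,ss = (D/Vd)·f/(1−f), so D = Cmin,ss·Vd·(1−f)/f.
D = 7 × 10 × (1−f)/f ≈ 7 × 10 × 7.00000 ≈ 490.00 mg.

490 mg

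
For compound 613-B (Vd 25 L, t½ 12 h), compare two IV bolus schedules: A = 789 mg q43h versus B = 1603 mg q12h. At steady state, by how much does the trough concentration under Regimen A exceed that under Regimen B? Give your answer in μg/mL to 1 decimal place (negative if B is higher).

Regimen A: f = (1/2)^(43/12) ≈ 0.0834; Cmin,ss = (789/25)·f/(1−f) ≈ 2.872 μg/mL.
Regimen B: f = (1/2)^(12/12) ≈ 0.5000; Cmin,ss = (1603/25)·f/(1−f) ≈ 64.120 μg/mL.
Difference ≈ 2.872 − 64.120 ≈ -61.248 μg/mL.

-61.2 μg/mL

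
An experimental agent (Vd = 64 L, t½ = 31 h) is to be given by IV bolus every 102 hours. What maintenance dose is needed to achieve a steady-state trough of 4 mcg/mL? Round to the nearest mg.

2249 mg

τ/t½ = 102/31 ≈ 3.2903, so f = (1/2)^(102/31) ≈ 0.102215.
Cmin,ss = (D/Vd)·f/(1−f), so D = Cmin,ss·Vd·(1−f)/f.
D = 4 × 64 × (1−f)/f ≈ 4 × 64 × 8.78330 ≈ 2248.52 mg.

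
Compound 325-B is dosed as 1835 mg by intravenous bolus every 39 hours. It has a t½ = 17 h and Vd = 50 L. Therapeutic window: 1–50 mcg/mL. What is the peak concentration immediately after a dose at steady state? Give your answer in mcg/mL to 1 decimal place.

46.1 mcg/mL

τ/t½ = 39/17 ≈ 2.2941, so fraction remaining f = (1/2)^(39/17) ≈ 0.2039.
At steady state, accumulation factor R = 1/(1 − e^(−kτ)) ≈ 1.2561.
Single-dose peak C₀ = D/Vd = 1835/50 ≈ 36.700 mcg/mL.
Steady-state peak Cmax,ss = C₀·R ≈ 36.700 × 1.2561 ≈ 46.099 mcg/mL.
Peak 46.1 mcg/mL vs MTC 50 mcg/mL: below toxic threshold.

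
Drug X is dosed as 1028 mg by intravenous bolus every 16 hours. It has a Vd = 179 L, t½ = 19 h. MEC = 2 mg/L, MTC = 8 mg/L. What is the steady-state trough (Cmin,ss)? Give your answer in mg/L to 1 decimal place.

Over one 16-h interval, 16/19 ≈ 0.84211 half-lives elapse, leaving f ≈ 0.5578 of each dose.
Single-dose peak C₀ = D/Vd = 1028/179 ≈ 5.743 mg/L.
Steady-state trough Cmin,ss = C₀·f/(1−f) ≈ 5.743 × 0.5578/0.4422 ≈ 7.244 mg/L.
Trough 7.2 mg/L vs MEC 2 mg/L: adequate.

7.2 mg/L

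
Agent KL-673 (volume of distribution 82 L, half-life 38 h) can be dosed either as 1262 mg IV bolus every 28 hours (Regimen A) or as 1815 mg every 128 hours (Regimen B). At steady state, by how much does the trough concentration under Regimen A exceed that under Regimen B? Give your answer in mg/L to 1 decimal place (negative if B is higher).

20.7 mg/L

Regimen A: f = (1/2)^(28/38) ≈ 0.6001; Cmin,ss = (1262/82)·f/(1−f) ≈ 23.095 mg/L.
Regimen B: f = (1/2)^(128/38) ≈ 0.0968; Cmin,ss = (1815/82)·f/(1−f) ≈ 2.372 mg/L.
Difference ≈ 23.095 − 2.372 ≈ 20.723 mg/L.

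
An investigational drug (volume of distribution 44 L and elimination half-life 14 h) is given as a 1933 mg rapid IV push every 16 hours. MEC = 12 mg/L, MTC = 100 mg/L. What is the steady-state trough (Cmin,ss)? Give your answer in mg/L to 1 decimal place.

36.4 mg/L

k = ln2/t½ = ln2/14 ≈ 0.049511 h⁻¹; fraction remaining f = e^(−kτ) = e^(−0.049511×16) ≈ 0.4529.
Accumulation ratio R = 1/(1 − f) ≈ 1/0.5471 ≈ 1.8278.
Single-dose peak C₀ = D/Vd = 1933/44 ≈ 43.932 mg/L.
Steady-state peak Cmax,ss = C₀·R ≈ 43.932 × 1.8278 ≈ 80.299 mg/L.
One interval later, Cmin,ss = Cmax,ss·e^(−kτ) ≈ 80.299 × 0.4529 ≈ 36.367 mg/L.
Trough 36.4 mg/L vs MEC 12 mg/L: adequate.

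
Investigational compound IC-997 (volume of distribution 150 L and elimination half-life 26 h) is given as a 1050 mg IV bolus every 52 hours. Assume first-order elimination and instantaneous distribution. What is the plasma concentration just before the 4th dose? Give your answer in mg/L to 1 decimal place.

2.3 mg/L

f = (1/2)^(τ/t½) = (1/2)^(52/26) ≈ 0.2500.
C₀ = D/Vd = 1050/150 ≈ 7.000 mg/L.
Before the 4th dose, 3 doses have been given. Superposition: Cmin = C₀·(f + f² + … + f^3).
≈ 7.000 × (0.2500 + 0.0625 + 0.0156) ≈ 7.000 × 0.3281 ≈ 2.297 mg/L.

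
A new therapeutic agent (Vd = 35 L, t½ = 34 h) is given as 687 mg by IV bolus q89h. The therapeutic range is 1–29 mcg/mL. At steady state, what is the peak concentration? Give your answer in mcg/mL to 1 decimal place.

Over one 89-h interval, 89/34 ≈ 2.6176 half-lives elapse, leaving f ≈ 0.1629 of each dose.
At steady state, accumulation factor R = 1/(1 − e^(−kτ)) ≈ 1.1946.
Each bolus raises the concentration by D/Vd = 687/35 ≈ 19.629 mcg/mL.
Steady-state peak Cmax,ss = C₀·R ≈ 19.629 × 1.1946 ≈ 23.449 mcg/mL.
Peak 23.4 mcg/mL vs MTC 29 mcg/mL: below toxic threshold.

23.4 mcg/mL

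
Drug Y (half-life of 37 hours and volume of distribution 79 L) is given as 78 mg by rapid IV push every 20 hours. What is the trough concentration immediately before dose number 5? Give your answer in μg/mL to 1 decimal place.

1.7 μg/mL

f = (1/2)^(τ/t½) = (1/2)^(20/37) ≈ 0.6875.
C₀ = D/Vd = 78/79 ≈ 0.987 μg/mL.
Before the 5th dose, 4 doses have been given. Superposition: Cmin = C₀·(f + f² + … + f^4).
≈ 0.987 × (0.6875 + 0.4727 + 0.3250 + 0.2234) ≈ 0.987 × 1.7086 ≈ 1.686 μg/mL.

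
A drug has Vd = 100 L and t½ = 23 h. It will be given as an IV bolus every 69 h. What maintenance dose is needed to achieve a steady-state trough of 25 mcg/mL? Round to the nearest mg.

17500 mg

τ/t½ = 69/23 ≈ 3, so f = (1/2)^(69/23) ≈ 0.125000.
Cmin,ss = (D/Vd)·f/(1−f), so D = Cmin,ss·Vd·(1−f)/f.
D = 25 × 100 × (1−f)/f ≈ 25 × 100 × 7.00000 ≈ 17500.00 mg.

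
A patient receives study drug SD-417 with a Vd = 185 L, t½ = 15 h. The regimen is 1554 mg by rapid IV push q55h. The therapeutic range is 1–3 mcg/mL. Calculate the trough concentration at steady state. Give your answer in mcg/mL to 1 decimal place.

k = ln2/t½ = ln2/15 ≈ 0.046210 h⁻¹; fraction remaining f = e^(−kτ) = e^(−0.046210×55) ≈ 0.0787.
Single-dose peak C₀ = D/Vd = 1554/185 ≈ 8.400 mcg/mL.
Steady-state trough Cmin,ss = C₀·f/(1−f) ≈ 8.400 × 0.0787/0.9213 ≈ 0.718 mcg/mL.
Trough 0.7 mcg/mL vs MEC 1 mcg/mL: subtherapeutic.

0.7 mcg/mL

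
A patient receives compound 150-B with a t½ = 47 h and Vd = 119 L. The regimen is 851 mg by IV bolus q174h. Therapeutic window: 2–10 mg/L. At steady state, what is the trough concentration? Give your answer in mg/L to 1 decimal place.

k = ln2/t½ = ln2/47 ≈ 0.014748 h⁻¹; fraction remaining f = e^(−kτ) = e^(−0.014748×174) ≈ 0.0768.
Single-dose peak C₀ = D/Vd = 851/119 ≈ 7.151 mg/L.
Steady-state trough Cmin,ss = C₀·f/(1−f) ≈ 7.151 × 0.0768/0.9232 ≈ 0.595 mg/L.
Trough 0.6 mg/L vs MEC 2 mg/L: subtherapeutic.

0.6 mg/L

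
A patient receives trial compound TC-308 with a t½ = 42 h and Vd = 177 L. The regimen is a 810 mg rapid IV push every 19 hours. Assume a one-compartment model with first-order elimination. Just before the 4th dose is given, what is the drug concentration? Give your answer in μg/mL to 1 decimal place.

7.6 μg/mL

f = (1/2)^(τ/t½) = (1/2)^(19/42) ≈ 0.7308.
C₀ = D/Vd = 810/177 ≈ 4.576 μg/mL.
Before the 4th dose, 3 doses have been given. Superposition: Cmin = C₀·(f + f² + … + f^3).
≈ 4.576 × (0.7308 + 0.5341 + 0.3903) ≈ 4.576 × 1.6552 ≈ 7.574 μg/mL.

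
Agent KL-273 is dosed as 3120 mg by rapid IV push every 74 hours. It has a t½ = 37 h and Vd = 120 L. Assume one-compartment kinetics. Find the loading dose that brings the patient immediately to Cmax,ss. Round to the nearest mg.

4160 mg

f = (1/2)^(74/37) ≈ 0.250000; accumulation ratio R = 1/(1−f) ≈ 1.33333.
Loading dose to hit Cmax,ss on first dose: D_load = D_maint·R ≈ 3120 × 1.33333 ≈ 4159.99 mg.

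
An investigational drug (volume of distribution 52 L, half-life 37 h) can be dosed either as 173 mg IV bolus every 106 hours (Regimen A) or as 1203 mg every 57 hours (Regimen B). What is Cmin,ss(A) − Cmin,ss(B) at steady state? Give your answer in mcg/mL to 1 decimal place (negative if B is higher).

Regimen A: f = (1/2)^(106/37) ≈ 0.1373; Cmin,ss = (173/52)·f/(1−f) ≈ 0.529 mcg/mL.
Regimen B: f = (1/2)^(57/37) ≈ 0.3438; Cmin,ss = (1203/52)·f/(1−f) ≈ 12.121 mcg/mL.
Difference ≈ 0.529 − 12.121 ≈ -11.592 mcg/mL.

-11.6 mcg/mL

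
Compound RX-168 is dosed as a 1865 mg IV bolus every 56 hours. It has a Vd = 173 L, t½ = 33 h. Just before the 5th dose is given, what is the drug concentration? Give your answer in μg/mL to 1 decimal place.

f = (1/2)^(τ/t½) = (1/2)^(56/33) ≈ 0.3084.
C₀ = D/Vd = 1865/173 ≈ 10.780 μg/mL.
Before the 5th dose, 4 doses have been given. Superposition: Cmin = C₀·(f + f² + … + f^4).
≈ 10.780 × (0.3084 + 0.0951 + 0.0293 + 0.0090) ≈ 10.780 × 0.4418 ≈ 4.763 μg/mL.

4.8 μg/mL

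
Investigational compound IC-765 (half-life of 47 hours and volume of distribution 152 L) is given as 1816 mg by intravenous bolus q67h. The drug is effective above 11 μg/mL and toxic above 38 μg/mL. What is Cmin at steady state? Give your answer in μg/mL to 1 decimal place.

7.1 μg/mL

τ/t½ = 67/47 ≈ 1.4255, so fraction remaining f = (1/2)^(67/47) ≈ 0.3723.
Accumulation ratio R = 1/(1 − f) ≈ 1/0.6277 ≈ 1.5931.
Single-dose peak C₀ = D/Vd = 1816/152 ≈ 11.947 μg/mL.
Steady-state peak Cmax,ss = C₀·R ≈ 11.947 × 1.5931 ≈ 19.033 μg/mL.
One interval later, Cmin,ss = Cmax,ss·e^(−kτ) ≈ 19.033 × 0.3723 ≈ 7.086 μg/mL.
Trough 7.1 μg/mL vs MEC 11 μg/mL: subtherapeutic.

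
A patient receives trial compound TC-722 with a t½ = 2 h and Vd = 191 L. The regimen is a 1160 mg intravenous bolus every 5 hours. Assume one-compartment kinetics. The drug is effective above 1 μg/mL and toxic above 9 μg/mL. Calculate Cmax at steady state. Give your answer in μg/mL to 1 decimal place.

7.4 μg/mL

k = ln2/t½ = ln2/2 ≈ 0.346574 h⁻¹; fraction remaining f = e^(−kτ) = e^(−0.346574×5) ≈ 0.1768.
Accumulation ratio R = 1/(1 − f) ≈ 1/0.8232 ≈ 1.2148.
Each bolus raises the concentration by D/Vd = 1160/191 ≈ 6.073 μg/mL.
Steady-state peak Cmax,ss = C₀·R ≈ 6.073 × 1.2148 ≈ 7.377 μg/mL.
Peak 7.4 μg/mL vs MTC 9 μg/mL: below toxic threshold.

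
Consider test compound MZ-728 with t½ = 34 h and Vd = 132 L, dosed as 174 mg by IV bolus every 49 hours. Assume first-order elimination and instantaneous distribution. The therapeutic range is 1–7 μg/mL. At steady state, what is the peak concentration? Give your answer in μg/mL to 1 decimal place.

2.1 μg/mL

Over one 49-h interval, 49/34 ≈ 1.4412 half-lives elapse, leaving f ≈ 0.3683 of each dose.
At steady state, accumulation factor R = 1/(1 − e^(−kτ)) ≈ 1.5830.
Single-dose peak C₀ = D/Vd = 174/132 ≈ 1.318 μg/mL.
Steady-state peak Cmax,ss = C₀·R ≈ 1.318 × 1.5830 ≈ 2.086 μg/mL.
Peak 2.1 μg/mL vs MTC 7 μg/mL: below toxic threshold.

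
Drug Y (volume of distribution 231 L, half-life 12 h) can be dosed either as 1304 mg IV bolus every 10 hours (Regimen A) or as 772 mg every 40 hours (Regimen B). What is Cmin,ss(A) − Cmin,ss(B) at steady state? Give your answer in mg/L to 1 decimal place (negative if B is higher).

6.9 mg/L

Regimen A: f = (1/2)^(10/12) ≈ 0.5612; Cmin,ss = (1304/231)·f/(1−f) ≈ 7.220 mg/L.
Regimen B: f = (1/2)^(40/12) ≈ 0.0992; Cmin,ss = (772/231)·f/(1−f) ≈ 0.368 mg/L.
Difference ≈ 7.220 − 0.368 ≈ 6.852 mg/L.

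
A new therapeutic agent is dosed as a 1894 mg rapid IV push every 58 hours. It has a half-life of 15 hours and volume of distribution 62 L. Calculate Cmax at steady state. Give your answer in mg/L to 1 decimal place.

32.8 mg/L

Over one 58-h interval, 58/15 ≈ 3.8667 half-lives elapse, leaving f ≈ 0.0686 of each dose.
At steady state, accumulation factor R = 1/(1 − e^(−kτ)) ≈ 1.0737.
Each bolus raises the concentration by D/Vd = 1894/62 ≈ 30.548 mg/L.
Steady-state peak Cmax,ss = C₀·R ≈ 30.548 × 1.0737 ≈ 32.799 mg/L.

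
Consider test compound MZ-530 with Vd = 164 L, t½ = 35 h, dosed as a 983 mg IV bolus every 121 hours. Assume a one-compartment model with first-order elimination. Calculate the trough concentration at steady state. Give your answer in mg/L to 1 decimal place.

0.6 mg/L

k = ln2/t½ = ln2/35 ≈ 0.019804 h⁻¹; fraction remaining f = e^(−kτ) = e^(−0.019804×121) ≈ 0.0911.
Accumulation ratio R = 1/(1 − f) ≈ 1/0.9089 ≈ 1.1002.
Single-dose peak C₀ = D/Vd = 983/164 ≈ 5.994 mg/L.
Cmax,ss = C₀/(1 − f) ≈ 5.994/0.9089 ≈ 6.595 mg/L.
Steady-state trough Cmin,ss = Cmax,ss·f ≈ 6.595 × 0.0911 ≈ 0.601 mg/L.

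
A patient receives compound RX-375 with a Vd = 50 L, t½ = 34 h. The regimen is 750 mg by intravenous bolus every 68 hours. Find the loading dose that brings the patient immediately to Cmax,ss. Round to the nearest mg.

1000 mg

f = (1/2)^(68/34) ≈ 0.250000; accumulation ratio R = 1/(1−f) ≈ 1.33333.
Loading dose to hit Cmax,ss on first dose: D_load = D_maint·R ≈ 750 × 1.33333 ≈ 1000.00 mg.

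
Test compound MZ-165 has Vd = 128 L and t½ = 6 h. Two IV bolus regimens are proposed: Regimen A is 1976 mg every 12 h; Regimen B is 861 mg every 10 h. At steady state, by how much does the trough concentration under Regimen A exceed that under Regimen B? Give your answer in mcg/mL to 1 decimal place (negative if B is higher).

Regimen A: f = (1/2)^(12/6) ≈ 0.2500; Cmin,ss = (1976/128)·f/(1−f) ≈ 5.146 mcg/mL.
Regimen B: f = (1/2)^(10/6) ≈ 0.3150; Cmin,ss = (861/128)·f/(1−f) ≈ 3.093 mcg/mL.
Difference ≈ 5.146 − 3.093 ≈ 2.053 mcg/mL.

2.1 mcg/mL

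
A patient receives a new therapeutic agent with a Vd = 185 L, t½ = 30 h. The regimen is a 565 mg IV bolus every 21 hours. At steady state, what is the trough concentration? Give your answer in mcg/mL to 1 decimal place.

4.9 mcg/mL

k = ln2/t½ = ln2/30 ≈ 0.023105 h⁻¹; fraction remaining f = e^(−kτ) = e^(−0.023105×21) ≈ 0.6156.
Single-dose peak C₀ = D/Vd = 565/185 ≈ 3.054 mcg/mL.
Steady-state trough Cmin,ss = C₀·f/(1−f) ≈ 3.054 × 0.6156/0.3844 ≈ 4.891 mcg/mL.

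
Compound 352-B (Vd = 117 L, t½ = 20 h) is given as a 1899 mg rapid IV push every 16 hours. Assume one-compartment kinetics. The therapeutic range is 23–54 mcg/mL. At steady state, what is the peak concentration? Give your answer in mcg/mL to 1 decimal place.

Over one 16-h interval, 16/20 ≈ 0.8 half-lives elapse, leaving f ≈ 0.5743 of each dose.
At steady state, accumulation factor R = 1/(1 − e^(−kτ)) ≈ 2.3491.
Each bolus raises the concentration by D/Vd = 1899/117 ≈ 16.231 mcg/mL.
Steady-state peak Cmax,ss = C₀·R ≈ 16.231 × 2.3491 ≈ 38.128 mcg/mL.
Peak 38.1 mcg/mL vs MTC 54 mcg/mL: below toxic threshold.

38.1 mcg/mL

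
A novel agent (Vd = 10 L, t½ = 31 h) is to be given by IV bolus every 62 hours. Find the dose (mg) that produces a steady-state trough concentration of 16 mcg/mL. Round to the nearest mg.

480 mg

τ/t½ = 62/31 ≈ 2, so f = (1/2)^(62/31) ≈ 0.250000.
Cmin,ss = (D/Vd)·f/(1−f), so D = Cmin,ss·Vd·(1−f)/f.
D = 16 × 10 × (1−f)/f ≈ 16 × 10 × 3.00000 ≈ 480.00 mg.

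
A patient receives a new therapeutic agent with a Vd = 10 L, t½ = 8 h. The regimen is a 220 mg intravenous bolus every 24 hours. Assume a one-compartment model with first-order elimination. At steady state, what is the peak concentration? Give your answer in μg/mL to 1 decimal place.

25.1 μg/mL

τ = 24 h = 3 half-lives, so f = (1/2)^3 = 0.125.
At steady state, R = 1/(1 − 0.125) = 8/7.
Single-dose peak C₀ = D/Vd = 220/10 = 22 μg/mL.
Steady-state peak Cmax,ss = C₀·R = 22 × 8/7 ≈ 25.143 μg/mL.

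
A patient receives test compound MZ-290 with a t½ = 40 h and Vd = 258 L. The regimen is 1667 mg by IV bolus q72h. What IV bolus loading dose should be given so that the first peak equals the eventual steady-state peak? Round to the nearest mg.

2339 mg

f = (1/2)^(72/40) ≈ 0.287175; accumulation ratio R = 1/(1−f) ≈ 1.40287.
Loading dose to hit Cmax,ss on first dose: D_load = D_maint·R ≈ 1667 × 1.40287 ≈ 2338.58 mg.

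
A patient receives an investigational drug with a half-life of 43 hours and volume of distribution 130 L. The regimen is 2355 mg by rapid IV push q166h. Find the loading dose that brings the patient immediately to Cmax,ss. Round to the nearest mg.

f = (1/2)^(166/43) ≈ 0.068847; accumulation ratio R = 1/(1−f) ≈ 1.07394.
Loading dose to hit Cmax,ss on first dose: D_load = D_maint·R ≈ 2355 × 1.07394 ≈ 2529.13 mg.

2529 mg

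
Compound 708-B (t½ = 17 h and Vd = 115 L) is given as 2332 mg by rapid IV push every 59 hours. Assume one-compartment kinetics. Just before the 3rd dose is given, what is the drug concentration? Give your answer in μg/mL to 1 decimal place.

f = (1/2)^(τ/t½) = (1/2)^(59/17) ≈ 0.0902.
C₀ = D/Vd = 2332/115 ≈ 20.278 μg/mL.
Before the 3rd dose, 2 doses have been given. Superposition: Cmin = C₀·(f + f²).
≈ 20.278 × (0.0902 + 0.0081) ≈ 20.278 × 0.0983 ≈ 1.993 μg/mL.

2.0 μg/mL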